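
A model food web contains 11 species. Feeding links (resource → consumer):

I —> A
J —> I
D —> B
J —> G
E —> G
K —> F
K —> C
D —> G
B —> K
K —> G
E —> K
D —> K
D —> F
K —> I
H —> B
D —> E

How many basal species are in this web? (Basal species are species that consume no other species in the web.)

Basal species (no prey listed): J, D, H.
Count: 3.

3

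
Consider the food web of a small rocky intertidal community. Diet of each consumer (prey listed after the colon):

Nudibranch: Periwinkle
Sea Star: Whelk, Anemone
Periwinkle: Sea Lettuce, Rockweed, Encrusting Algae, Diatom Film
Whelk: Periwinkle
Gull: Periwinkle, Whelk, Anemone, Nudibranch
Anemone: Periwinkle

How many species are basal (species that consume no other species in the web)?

Basal species (no prey listed): Sea Lettuce, Rockweed, Encrusting Algae, Diatom Film.
Count: 4.

4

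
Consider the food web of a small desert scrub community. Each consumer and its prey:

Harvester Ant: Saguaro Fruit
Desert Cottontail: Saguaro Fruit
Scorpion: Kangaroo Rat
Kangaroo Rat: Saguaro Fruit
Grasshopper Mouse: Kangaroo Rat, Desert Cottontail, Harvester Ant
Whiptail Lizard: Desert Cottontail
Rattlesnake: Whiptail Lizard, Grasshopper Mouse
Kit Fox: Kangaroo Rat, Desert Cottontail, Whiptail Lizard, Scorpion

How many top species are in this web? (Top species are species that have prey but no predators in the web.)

2

Top species (has prey, but nothing eats it): Kit Fox, Rattlesnake.
Count: 2.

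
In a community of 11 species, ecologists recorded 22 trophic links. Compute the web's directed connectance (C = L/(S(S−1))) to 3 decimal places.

C = 0.200

The web has S = 11 species and L = 22 feeding links.
C = L / (S(S−1)) = 22 / 110 = 0.2000 ≈ 0.200.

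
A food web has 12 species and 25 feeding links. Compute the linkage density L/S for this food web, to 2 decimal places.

L/S = 2.08

There are L = 25 links among S = 12 species.
L/S = 25/12 = 2.0833 ≈ 2.08.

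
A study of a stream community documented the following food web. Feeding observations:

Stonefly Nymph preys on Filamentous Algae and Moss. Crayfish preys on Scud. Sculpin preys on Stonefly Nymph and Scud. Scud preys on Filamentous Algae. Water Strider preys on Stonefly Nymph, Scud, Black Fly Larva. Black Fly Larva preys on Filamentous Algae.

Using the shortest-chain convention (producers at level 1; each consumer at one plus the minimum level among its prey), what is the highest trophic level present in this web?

Producers (level 1): Moss, Filamentous Algae.
Following each consumer down to its lowest-level prey: Filamentous Algae → Scud → Crayfish (levels 1 through 3).
All prey of Crayfish (Scud 2) are at level 2 or above, so Crayfish is at level 1 + 2 = 3.
Every consumer has at least one prey at level 2 or below, so none exceeds level 3.

3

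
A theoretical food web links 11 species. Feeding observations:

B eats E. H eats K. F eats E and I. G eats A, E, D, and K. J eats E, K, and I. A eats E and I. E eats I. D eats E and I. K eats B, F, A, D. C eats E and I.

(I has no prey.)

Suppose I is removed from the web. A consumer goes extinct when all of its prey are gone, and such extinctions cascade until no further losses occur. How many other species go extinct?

10

Remove I.
Round 1: E (all prey gone) → extinct.
Round 2: C (all prey gone), F (all prey gone), A (all prey gone), D (all prey gone), B (all prey gone) → extinct.
Round 3: K (all prey gone) → extinct.
Round 4: J (all prey gone), G (all prey gone), H (all prey gone) → extinct.
No further losses. Total secondary extinctions: 10.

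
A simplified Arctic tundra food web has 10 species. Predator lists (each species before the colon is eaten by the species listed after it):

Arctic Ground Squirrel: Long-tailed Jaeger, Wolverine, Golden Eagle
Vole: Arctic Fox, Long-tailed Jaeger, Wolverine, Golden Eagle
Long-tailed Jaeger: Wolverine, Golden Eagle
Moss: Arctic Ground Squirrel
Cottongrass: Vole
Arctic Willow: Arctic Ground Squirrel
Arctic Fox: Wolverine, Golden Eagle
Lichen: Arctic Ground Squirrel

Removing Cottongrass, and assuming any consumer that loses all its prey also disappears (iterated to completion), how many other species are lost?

2

Remove Cottongrass.
Round 1: Vole (all prey gone) → extinct.
Round 2: Arctic Fox (all prey gone) → extinct.
No further losses. Total secondary extinctions: 2.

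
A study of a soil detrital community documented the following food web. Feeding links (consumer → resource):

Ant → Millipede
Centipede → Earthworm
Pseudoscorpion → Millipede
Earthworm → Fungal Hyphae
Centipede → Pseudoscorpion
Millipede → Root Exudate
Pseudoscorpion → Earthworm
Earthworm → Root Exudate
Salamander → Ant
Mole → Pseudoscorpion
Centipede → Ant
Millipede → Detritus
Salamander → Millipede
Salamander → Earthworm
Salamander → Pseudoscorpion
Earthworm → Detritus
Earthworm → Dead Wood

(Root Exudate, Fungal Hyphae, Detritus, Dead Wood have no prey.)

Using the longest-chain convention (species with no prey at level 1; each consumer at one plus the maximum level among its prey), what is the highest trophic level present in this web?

Basal resources (level 1): Root Exudate, Fungal Hyphae, Detritus, Dead Wood.
Root Exudate → Millipede → Pseudoscorpion → Mole gives Mole level 4.
No species has a prey at level 4, so no species reaches level 5.

4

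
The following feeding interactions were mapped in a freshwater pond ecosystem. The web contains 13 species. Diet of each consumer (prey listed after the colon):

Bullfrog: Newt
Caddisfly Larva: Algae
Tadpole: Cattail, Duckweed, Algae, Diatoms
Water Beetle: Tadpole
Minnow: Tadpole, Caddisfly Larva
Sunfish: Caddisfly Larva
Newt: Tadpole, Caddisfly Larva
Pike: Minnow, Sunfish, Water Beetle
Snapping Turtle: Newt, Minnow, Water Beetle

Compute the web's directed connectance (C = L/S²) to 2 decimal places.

C = 0.11

The web has S = 13 species and L = 18 feeding links.
C = L / S² = 18 / 169 = 0.1065 ≈ 0.11.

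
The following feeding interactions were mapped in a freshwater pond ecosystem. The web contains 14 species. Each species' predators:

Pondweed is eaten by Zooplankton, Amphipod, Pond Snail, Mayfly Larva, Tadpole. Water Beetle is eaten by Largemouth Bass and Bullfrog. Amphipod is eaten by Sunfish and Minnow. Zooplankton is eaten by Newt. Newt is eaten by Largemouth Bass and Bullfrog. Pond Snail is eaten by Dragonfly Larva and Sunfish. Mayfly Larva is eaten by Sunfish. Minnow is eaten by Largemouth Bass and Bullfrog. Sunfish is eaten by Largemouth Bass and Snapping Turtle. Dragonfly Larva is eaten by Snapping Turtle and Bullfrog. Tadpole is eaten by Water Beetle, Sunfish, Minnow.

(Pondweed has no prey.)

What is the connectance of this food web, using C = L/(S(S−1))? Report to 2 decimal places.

C = 0.13

The web has S = 14 species and L = 24 feeding links.
C = L / (S(S−1)) = 24 / 182 = 0.1319 ≈ 0.13.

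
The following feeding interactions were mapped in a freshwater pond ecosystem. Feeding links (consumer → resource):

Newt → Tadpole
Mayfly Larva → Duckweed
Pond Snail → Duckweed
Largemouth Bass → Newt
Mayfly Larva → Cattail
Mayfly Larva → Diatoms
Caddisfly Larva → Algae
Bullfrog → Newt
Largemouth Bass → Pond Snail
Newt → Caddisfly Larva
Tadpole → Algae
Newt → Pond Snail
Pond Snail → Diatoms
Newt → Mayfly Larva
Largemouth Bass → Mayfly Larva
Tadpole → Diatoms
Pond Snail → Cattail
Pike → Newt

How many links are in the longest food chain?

3 links

One longest chain: Diatoms → Pond Snail → Newt → Bullfrog.
It has 4 species and 3 links.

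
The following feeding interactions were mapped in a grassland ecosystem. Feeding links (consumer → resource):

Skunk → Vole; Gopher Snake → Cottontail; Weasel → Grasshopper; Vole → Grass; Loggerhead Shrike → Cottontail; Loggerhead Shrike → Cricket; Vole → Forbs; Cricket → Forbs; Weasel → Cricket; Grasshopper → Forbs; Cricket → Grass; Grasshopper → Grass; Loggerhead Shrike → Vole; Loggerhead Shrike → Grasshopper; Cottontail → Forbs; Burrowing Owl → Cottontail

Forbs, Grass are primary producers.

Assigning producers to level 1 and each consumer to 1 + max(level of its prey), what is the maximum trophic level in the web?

3

Producers (level 1): Forbs, Grass.
Forbs → Cottontail → Gopher Snake gives Gopher Snake level 3.
No species has a prey at level 3, so no species reaches level 4.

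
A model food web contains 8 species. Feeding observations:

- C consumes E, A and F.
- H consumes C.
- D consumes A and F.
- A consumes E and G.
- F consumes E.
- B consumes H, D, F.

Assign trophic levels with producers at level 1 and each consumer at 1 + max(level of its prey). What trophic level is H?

E is a producer → level 1.
F eats E → level 2.
C eats F (level 2); other prey at levels: E 1, A 2 → level 3.
H eats C → level 4.

Trophic level 4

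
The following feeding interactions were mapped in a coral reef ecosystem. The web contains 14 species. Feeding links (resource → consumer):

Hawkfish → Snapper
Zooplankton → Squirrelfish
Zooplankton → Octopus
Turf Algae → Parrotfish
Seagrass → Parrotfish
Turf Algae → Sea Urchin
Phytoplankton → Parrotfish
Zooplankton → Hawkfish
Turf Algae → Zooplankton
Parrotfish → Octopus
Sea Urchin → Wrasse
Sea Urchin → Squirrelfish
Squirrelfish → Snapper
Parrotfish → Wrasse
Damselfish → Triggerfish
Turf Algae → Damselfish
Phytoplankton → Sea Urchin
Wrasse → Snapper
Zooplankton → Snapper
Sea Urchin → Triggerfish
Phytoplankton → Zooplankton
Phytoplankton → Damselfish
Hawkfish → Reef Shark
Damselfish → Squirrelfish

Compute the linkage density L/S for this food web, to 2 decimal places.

L/S = 1.71

There are L = 24 links among S = 14 species.
L/S = 24/14 = 1.7143 ≈ 1.71.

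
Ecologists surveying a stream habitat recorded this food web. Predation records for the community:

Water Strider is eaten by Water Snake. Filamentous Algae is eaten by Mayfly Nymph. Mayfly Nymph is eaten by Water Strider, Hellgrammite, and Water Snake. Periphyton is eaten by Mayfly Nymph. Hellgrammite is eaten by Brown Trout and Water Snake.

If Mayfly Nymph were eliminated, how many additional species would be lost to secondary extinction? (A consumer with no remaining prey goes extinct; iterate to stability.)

4

Remove Mayfly Nymph.
Round 1: Water Strider (all prey gone), Hellgrammite (all prey gone) → extinct.
Round 2: Brown Trout (all prey gone), Water Snake (all prey gone) → extinct.
No further losses. Total secondary extinctions: 4.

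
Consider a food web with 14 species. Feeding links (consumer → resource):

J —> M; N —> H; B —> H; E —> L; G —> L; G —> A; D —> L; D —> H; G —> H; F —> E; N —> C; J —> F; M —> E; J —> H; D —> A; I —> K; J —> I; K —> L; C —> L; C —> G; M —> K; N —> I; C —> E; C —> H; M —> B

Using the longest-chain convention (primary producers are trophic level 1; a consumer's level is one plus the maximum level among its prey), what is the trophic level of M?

Trophic level 3

H is a producer → level 1.
B eats H → level 2.
M eats B (level 2); other prey at levels: K 2, E 2 → level 3.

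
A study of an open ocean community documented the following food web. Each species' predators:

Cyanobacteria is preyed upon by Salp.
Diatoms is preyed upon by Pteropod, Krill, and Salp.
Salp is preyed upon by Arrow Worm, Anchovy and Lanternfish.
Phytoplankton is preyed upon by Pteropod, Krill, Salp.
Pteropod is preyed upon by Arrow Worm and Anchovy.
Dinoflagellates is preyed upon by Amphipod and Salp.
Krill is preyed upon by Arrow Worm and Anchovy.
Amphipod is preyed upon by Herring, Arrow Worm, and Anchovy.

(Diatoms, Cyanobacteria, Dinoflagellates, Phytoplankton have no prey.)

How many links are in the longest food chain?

One longest chain: Dinoflagellates → Amphipod → Herring.
It has 3 species and 2 links.

2 links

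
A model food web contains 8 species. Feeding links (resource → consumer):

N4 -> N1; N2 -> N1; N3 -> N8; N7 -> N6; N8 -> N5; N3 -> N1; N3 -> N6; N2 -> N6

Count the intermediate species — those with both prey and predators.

Intermediate species (has both prey and predators): N8.
Count: 1.

1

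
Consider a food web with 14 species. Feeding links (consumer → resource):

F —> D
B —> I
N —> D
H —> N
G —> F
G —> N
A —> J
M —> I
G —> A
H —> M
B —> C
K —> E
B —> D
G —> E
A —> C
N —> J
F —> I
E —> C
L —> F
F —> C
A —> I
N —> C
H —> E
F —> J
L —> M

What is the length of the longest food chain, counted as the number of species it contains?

3 species

One longest chain: C → N → H.
It has 3 species and 2 links.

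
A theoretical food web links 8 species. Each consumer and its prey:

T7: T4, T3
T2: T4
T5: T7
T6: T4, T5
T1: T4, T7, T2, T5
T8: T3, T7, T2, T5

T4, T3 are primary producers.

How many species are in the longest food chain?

One longest chain: T4 → T7 → T5 → T8.
It has 4 species and 3 links.

4 species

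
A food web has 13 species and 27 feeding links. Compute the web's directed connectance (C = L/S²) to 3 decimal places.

The web has S = 13 species and L = 27 feeding links.
C = L / S² = 27 / 169 = 0.1598 ≈ 0.160.

C = 0.160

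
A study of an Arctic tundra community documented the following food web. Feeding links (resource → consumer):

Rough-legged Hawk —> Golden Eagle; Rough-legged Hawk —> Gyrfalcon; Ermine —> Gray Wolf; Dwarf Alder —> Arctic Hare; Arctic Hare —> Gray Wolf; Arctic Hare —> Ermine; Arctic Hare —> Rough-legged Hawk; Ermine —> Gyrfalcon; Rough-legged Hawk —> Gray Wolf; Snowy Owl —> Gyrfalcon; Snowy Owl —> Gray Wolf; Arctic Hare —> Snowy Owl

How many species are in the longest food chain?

One longest chain: Dwarf Alder → Arctic Hare → Rough-legged Hawk → Gray Wolf.
It has 4 species and 3 links.

4 species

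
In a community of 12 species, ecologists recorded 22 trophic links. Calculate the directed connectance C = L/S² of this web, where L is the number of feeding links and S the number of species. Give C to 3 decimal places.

C = 0.153

The web has S = 12 species and L = 22 feeding links.
C = L / S² = 22 / 144 = 0.1528 ≈ 0.153.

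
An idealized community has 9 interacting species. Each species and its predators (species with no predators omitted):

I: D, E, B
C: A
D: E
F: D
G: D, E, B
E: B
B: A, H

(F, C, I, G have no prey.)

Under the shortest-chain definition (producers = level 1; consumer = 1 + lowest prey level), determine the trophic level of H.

I is a producer → level 1.
B eats I → level 2.
H eats B → level 3.
No prey of H is below level 2, so 3 is the minimum.

Trophic level 3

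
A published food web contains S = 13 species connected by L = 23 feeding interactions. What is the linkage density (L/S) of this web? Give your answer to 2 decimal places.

L/S = 1.77

There are L = 23 links among S = 13 species.
L/S = 23/13 = 1.7692 ≈ 1.77.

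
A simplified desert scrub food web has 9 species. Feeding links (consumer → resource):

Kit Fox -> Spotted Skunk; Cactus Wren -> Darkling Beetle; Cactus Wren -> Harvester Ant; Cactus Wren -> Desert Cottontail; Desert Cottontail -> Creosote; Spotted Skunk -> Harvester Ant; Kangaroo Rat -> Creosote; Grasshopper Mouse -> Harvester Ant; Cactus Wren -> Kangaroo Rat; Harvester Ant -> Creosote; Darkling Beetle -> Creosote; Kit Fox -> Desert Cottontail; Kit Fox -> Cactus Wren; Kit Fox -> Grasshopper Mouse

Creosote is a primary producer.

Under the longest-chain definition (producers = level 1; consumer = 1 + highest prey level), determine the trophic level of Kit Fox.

Trophic level 4

Creosote is a producer → level 1.
Harvester Ant eats Creosote → level 2.
Grasshopper Mouse eats Harvester Ant → level 3.
Kit Fox eats Grasshopper Mouse (level 3); other prey at levels: Desert Cottontail 2, Spotted Skunk 3, Cactus Wren 3 → level 4.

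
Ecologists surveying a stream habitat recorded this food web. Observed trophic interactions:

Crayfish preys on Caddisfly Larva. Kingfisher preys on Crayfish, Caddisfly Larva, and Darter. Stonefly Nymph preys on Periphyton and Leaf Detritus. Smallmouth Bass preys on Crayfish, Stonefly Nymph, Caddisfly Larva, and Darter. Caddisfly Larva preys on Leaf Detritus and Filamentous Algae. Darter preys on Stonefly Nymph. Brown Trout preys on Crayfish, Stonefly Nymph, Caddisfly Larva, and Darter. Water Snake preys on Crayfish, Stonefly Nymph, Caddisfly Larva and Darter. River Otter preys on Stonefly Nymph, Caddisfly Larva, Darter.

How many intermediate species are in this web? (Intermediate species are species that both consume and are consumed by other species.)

4

Intermediate species (has both prey and predators): Stonefly Nymph, Caddisfly Larva, Darter, Crayfish.
Count: 4.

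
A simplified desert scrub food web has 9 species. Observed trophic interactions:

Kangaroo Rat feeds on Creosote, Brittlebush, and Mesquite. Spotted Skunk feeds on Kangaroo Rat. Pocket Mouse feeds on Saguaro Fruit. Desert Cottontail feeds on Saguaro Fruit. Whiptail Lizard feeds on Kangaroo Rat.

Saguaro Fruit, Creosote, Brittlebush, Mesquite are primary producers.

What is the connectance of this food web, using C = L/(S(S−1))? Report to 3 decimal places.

The web has S = 9 species and L = 7 feeding links.
C = L / (S(S−1)) = 7 / 72 = 0.0972 ≈ 0.097.

C = 0.097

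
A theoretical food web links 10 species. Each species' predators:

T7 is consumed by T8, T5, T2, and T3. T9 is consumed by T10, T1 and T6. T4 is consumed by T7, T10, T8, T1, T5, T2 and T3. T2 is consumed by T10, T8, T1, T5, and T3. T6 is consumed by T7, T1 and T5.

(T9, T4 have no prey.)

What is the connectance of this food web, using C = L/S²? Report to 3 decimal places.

C = 0.220

The web has S = 10 species and L = 22 feeding links.
C = L / S² = 22 / 100 = 0.2200 ≈ 0.220.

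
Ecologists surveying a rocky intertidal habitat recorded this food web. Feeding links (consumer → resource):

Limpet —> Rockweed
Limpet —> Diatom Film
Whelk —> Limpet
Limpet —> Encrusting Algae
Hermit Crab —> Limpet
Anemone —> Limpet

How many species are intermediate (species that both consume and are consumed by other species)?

1

Intermediate species (has both prey and predators): Limpet.
Count: 1.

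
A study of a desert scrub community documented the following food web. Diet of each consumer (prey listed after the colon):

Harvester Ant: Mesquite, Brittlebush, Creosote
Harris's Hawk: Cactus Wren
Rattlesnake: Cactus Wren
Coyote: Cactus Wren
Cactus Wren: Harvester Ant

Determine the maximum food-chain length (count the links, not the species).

One longest chain: Mesquite → Harvester Ant → Cactus Wren → Harris's Hawk.
It has 4 species and 3 links.

3 links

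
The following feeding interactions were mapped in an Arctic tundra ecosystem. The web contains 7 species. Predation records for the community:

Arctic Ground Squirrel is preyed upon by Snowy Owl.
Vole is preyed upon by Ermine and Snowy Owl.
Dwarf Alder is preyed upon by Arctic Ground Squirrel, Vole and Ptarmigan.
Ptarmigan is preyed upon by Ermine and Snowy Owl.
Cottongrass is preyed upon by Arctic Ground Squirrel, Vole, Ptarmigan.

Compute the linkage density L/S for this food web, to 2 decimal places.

There are L = 11 links among S = 7 species.
L/S = 11/7 = 1.5714 ≈ 1.57.

L/S = 1.57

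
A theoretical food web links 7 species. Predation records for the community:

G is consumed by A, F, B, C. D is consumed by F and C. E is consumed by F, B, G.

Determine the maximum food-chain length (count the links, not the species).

2 links

One longest chain: E → G → C.
It has 3 species and 2 links.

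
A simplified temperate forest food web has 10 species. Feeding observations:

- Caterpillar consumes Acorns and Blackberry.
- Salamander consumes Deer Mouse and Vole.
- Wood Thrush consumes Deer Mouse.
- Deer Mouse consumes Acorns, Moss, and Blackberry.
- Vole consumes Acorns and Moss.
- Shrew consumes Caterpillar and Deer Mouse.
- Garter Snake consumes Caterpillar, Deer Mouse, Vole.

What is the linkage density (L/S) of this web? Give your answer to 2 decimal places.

There are L = 15 links among S = 10 species.
L/S = 15/10 = 1.5000 ≈ 1.50.

L/S = 1.50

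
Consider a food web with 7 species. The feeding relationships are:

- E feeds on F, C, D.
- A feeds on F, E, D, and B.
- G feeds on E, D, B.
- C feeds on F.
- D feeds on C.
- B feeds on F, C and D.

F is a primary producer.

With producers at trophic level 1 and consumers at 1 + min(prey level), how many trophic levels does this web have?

Producers (level 1): F.
Following each consumer down to its lowest-level prey: F → B → G (levels 1 through 3).
All prey of G (B 2, E 2, D 3) are at level 2 or above, so G is at level 1 + 2 = 3.
Every consumer has at least one prey at level 2 or below, so none exceeds level 3.

3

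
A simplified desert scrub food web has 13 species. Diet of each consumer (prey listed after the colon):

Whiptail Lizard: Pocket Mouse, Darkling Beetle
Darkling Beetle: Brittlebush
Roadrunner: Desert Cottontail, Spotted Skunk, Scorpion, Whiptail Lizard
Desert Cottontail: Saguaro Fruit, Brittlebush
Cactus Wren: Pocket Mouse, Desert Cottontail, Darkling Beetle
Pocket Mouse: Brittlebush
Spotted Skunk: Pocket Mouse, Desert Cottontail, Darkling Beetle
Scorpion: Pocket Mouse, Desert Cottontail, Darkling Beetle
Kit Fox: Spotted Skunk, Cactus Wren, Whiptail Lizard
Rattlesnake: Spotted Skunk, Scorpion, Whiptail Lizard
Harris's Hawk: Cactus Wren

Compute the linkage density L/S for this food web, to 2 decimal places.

L/S = 2.00

There are L = 26 links among S = 13 species.
L/S = 26/13 = 2.0000 ≈ 2.00.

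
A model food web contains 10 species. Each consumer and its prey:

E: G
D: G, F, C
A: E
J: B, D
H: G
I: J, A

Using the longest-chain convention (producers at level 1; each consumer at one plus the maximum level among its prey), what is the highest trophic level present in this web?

4

Producers (level 1): G, F, B, C.
G → E → A → I gives I level 4.
No species has a prey at level 4, so no species reaches level 5.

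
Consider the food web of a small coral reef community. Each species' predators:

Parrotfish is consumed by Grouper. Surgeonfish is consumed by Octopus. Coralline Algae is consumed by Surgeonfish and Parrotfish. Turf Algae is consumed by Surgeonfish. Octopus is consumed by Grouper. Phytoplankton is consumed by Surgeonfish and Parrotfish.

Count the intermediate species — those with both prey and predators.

Intermediate species (has both prey and predators): Surgeonfish, Parrotfish, Octopus.
Count: 3.

3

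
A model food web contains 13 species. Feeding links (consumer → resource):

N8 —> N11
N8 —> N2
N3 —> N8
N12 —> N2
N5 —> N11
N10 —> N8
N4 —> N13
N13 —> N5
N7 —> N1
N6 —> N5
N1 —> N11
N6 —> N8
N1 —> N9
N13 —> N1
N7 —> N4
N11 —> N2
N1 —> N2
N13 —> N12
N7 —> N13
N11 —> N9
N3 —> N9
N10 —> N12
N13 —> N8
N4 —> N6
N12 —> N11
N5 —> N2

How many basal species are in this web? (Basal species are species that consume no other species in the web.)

Basal species (no prey listed): N9, N2.
Count: 2.

2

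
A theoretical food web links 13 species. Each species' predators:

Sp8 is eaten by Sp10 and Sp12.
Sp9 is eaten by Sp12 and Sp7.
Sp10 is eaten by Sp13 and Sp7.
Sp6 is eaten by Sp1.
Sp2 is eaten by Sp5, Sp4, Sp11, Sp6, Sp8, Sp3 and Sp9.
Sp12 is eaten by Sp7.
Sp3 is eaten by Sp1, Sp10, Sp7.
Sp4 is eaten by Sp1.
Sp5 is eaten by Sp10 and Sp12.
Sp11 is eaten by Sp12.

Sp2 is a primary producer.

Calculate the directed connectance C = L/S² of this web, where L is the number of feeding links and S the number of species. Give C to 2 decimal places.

The web has S = 13 species and L = 22 feeding links.
C = L / S² = 22 / 169 = 0.1302 ≈ 0.13.

C = 0.13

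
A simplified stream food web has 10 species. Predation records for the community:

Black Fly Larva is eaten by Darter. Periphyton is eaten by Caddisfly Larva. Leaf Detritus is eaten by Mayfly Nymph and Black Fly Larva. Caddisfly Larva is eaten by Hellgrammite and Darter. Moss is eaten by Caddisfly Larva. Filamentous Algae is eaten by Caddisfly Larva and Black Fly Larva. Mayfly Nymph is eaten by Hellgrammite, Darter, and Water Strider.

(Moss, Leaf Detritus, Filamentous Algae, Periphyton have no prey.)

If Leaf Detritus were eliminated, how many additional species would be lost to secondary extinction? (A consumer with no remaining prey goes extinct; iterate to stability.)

2

Remove Leaf Detritus.
Round 1: Mayfly Nymph (all prey gone) → extinct.
Round 2: Water Strider (all prey gone) → extinct.
No further losses. Total secondary extinctions: 2.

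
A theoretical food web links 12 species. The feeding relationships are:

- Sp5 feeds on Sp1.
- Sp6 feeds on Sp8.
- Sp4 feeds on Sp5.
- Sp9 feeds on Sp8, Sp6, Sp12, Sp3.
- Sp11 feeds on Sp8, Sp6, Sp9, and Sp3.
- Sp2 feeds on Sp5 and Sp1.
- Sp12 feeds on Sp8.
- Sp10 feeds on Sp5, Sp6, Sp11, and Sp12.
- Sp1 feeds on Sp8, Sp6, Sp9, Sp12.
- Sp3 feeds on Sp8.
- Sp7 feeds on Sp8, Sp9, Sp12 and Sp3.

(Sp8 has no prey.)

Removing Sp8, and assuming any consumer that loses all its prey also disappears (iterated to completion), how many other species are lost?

Remove Sp8.
Round 1: Sp3 (all prey gone), Sp12 (all prey gone), Sp6 (all prey gone) → extinct.
Round 2: Sp9 (all prey gone) → extinct.
Round 3: Sp1 (all prey gone), Sp11 (all prey gone), Sp7 (all prey gone) → extinct.
Round 4: Sp5 (all prey gone) → extinct.
Round 5: Sp4 (all prey gone), Sp10 (all prey gone), Sp2 (all prey gone) → extinct.
No further losses. Total secondary extinctions: 11.

11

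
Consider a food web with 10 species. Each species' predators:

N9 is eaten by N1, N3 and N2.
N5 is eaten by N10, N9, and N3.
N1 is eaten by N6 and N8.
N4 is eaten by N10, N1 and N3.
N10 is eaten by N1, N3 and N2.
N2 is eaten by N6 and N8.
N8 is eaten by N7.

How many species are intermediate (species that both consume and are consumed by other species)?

5

Intermediate species (has both prey and predators): N9, N10, N2, N1, N8.
Count: 5.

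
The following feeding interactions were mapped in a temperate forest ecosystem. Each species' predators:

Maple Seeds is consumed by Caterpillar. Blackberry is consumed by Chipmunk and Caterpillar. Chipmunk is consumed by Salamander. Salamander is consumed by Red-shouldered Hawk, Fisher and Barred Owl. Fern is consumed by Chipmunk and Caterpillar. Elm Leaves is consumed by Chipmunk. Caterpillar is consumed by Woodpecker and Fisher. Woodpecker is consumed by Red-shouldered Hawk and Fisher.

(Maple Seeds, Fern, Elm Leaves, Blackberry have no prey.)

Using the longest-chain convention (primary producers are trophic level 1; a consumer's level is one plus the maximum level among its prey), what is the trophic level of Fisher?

Trophic level 4

Maple Seeds is a producer → level 1.
Caterpillar eats Maple Seeds (level 1); other prey at levels: Fern 1, Blackberry 1 → level 2.
Woodpecker eats Caterpillar → level 3.
Fisher eats Woodpecker (level 3); other prey at levels: Caterpillar 2, Salamander 3 → level 4.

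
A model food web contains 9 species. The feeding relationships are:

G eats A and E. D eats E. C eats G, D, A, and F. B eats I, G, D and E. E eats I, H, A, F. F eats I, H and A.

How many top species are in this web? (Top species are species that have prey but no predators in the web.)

2

Top species (has prey, but nothing eats it): B, C.
Count: 2.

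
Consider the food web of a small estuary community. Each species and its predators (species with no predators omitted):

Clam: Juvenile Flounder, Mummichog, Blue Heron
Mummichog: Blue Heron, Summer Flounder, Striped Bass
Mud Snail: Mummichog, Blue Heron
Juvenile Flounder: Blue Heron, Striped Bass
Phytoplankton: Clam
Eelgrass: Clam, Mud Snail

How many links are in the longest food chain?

3 links

One longest chain: Eelgrass → Clam → Juvenile Flounder → Blue Heron.
It has 4 species and 3 links.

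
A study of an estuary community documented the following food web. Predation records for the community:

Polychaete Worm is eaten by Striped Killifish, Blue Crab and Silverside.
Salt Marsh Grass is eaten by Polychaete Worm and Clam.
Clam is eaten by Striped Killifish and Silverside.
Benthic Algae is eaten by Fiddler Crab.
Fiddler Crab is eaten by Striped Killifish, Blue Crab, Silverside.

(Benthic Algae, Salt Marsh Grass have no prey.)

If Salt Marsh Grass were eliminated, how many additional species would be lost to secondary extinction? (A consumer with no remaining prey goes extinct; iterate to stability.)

Remove Salt Marsh Grass.
Round 1: Polychaete Worm (all prey gone), Clam (all prey gone) → extinct.
No further losses. Total secondary extinctions: 2.

2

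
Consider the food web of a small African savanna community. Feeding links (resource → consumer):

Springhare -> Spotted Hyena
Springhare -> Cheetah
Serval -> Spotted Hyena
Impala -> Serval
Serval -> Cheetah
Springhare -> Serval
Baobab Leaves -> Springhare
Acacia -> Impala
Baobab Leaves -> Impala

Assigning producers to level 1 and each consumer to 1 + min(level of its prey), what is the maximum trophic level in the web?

Producers (level 1): Acacia, Baobab Leaves.
Following each consumer down to its lowest-level prey: Baobab Leaves → Springhare → Cheetah (levels 1 through 3).
All prey of Cheetah (Springhare 2, Serval 3) are at level 2 or above, so Cheetah is at level 1 + 2 = 3.
Every consumer has at least one prey at level 2 or below, so none exceeds level 3.

3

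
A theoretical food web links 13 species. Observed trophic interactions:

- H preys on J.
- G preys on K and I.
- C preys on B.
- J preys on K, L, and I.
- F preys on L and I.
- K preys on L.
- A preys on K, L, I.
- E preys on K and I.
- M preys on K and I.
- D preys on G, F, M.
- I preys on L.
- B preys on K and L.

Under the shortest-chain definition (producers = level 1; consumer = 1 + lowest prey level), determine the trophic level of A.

L is a producer → level 1.
A eats L → level 2.

Trophic level 2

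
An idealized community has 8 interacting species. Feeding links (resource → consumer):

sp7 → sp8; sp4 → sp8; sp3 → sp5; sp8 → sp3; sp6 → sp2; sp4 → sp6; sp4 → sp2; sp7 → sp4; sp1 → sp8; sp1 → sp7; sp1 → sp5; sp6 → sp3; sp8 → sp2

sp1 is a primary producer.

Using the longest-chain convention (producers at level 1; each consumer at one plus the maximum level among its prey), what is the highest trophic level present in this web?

Producers (level 1): sp1.
sp1 → sp7 → sp4 → sp8 → sp3 → sp5 gives sp5 level 6.
No species has a prey at level 6, so no species reaches level 7.

6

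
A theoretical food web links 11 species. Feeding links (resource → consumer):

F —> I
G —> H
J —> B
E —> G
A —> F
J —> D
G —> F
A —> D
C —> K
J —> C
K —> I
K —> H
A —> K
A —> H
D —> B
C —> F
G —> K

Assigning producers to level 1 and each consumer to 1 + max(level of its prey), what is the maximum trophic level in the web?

4

Producers (level 1): J, A, E.
J → C → K → I gives I level 4.
No species has a prey at level 4, so no species reaches level 5.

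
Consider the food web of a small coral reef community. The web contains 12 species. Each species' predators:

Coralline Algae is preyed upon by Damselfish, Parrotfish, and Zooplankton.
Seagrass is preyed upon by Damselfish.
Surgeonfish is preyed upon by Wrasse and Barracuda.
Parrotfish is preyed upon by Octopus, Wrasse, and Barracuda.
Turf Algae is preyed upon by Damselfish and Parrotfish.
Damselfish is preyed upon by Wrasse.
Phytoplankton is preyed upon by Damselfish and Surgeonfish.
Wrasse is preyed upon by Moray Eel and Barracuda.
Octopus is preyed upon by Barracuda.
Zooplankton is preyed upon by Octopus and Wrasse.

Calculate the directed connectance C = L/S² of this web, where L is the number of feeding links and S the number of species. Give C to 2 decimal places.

The web has S = 12 species and L = 19 feeding links.
C = L / S² = 19 / 144 = 0.1319 ≈ 0.13.

C = 0.13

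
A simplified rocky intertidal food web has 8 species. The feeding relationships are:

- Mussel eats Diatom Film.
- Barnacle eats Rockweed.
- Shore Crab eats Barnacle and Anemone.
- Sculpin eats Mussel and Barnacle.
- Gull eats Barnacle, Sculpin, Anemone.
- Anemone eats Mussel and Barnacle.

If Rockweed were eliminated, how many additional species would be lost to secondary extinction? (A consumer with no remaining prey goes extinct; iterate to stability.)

1

Remove Rockweed.
Round 1: Barnacle (all prey gone) → extinct.
No further losses. Total secondary extinctions: 1.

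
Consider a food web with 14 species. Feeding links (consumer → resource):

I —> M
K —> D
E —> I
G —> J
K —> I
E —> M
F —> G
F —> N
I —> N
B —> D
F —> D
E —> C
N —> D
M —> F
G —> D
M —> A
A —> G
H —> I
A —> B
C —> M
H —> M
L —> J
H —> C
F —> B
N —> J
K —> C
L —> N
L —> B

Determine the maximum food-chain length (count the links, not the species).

5 links

One longest chain: D → B → F → M → C → K.
It has 6 species and 5 links.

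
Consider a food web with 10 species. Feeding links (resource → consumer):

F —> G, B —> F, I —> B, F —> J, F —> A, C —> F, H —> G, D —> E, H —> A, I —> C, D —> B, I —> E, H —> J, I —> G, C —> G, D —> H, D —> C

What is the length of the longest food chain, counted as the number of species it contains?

4 species

One longest chain: I → C → F → A.
It has 4 species and 3 links.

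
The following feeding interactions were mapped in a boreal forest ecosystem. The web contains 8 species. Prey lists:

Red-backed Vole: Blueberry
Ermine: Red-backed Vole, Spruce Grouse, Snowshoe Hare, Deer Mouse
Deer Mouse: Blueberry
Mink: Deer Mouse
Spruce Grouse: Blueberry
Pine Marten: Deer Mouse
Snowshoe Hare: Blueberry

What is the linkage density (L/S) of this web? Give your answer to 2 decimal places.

There are L = 10 links among S = 8 species.
L/S = 10/8 = 1.2500 ≈ 1.25.

L/S = 1.25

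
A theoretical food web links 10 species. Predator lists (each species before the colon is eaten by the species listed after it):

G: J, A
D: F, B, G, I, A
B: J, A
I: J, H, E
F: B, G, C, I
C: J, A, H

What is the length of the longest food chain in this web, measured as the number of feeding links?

One longest chain: D → F → B → J.
It has 4 species and 3 links.

3 links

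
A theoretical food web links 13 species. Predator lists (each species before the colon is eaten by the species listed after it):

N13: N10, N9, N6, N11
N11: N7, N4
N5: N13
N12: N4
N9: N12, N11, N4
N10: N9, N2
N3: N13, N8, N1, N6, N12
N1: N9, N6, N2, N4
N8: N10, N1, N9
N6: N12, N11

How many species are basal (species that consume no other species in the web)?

Basal species (no prey listed): N5, N3.
Count: 2.

2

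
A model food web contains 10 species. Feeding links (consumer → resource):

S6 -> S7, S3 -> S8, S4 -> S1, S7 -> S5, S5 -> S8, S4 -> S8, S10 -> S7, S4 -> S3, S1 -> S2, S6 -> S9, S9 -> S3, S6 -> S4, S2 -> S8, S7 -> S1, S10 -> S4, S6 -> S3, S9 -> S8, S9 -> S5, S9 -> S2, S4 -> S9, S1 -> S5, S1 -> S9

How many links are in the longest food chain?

One longest chain: S8 → S5 → S9 → S1 → S7 → S6.
It has 6 species and 5 links.

5 links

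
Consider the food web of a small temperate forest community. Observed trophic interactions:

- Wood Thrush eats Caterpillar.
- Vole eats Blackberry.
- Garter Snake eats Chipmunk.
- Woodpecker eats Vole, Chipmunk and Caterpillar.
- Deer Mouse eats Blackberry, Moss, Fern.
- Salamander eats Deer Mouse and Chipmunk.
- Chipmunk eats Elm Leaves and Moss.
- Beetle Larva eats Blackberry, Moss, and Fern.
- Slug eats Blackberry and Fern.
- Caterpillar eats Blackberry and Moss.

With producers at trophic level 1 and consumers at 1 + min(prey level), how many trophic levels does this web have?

Producers (level 1): Elm Leaves, Fern, Blackberry, Moss.
Following each consumer down to its lowest-level prey: Fern → Deer Mouse → Salamander (levels 1 through 3).
All prey of Salamander (Deer Mouse 2, Chipmunk 2) are at level 2 or above, so Salamander is at level 1 + 2 = 3.
Every consumer has at least one prey at level 2 or below, so none exceeds level 3.

3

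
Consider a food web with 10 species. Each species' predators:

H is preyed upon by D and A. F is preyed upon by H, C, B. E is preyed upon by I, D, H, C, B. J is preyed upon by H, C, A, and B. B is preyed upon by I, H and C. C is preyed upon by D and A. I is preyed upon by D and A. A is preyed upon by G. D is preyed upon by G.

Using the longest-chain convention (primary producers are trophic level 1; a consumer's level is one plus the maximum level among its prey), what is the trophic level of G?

Trophic level 5

J is a producer → level 1.
B eats J (level 1); other prey at levels: E 1, F 1 → level 2.
H eats B (level 2); other prey at levels: J 1, E 1, F 1 → level 3.
A eats H (level 3); other prey at levels: J 1, C 3, I 3 → level 4.
G eats A (level 4); other prey at levels: D 4 → level 5.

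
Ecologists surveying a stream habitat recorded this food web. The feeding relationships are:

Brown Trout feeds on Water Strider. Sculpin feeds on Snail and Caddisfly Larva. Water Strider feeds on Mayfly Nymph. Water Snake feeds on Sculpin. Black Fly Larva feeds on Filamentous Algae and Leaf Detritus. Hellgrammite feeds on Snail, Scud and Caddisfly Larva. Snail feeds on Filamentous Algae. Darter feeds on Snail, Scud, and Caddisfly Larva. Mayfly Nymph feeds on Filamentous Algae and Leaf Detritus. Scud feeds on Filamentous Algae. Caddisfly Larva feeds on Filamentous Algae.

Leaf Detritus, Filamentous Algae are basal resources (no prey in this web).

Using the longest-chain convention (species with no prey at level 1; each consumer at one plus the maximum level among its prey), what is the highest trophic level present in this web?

Basal resources (level 1): Leaf Detritus, Filamentous Algae.
Leaf Detritus → Mayfly Nymph → Water Strider → Brown Trout gives Brown Trout level 4.
No species has a prey at level 4, so no species reaches level 5.

4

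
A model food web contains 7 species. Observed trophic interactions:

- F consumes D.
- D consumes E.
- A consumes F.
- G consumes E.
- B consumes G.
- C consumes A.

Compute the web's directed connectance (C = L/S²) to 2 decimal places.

The web has S = 7 species and L = 6 feeding links.
C = L / S² = 6 / 49 = 0.1224 ≈ 0.12.

C = 0.12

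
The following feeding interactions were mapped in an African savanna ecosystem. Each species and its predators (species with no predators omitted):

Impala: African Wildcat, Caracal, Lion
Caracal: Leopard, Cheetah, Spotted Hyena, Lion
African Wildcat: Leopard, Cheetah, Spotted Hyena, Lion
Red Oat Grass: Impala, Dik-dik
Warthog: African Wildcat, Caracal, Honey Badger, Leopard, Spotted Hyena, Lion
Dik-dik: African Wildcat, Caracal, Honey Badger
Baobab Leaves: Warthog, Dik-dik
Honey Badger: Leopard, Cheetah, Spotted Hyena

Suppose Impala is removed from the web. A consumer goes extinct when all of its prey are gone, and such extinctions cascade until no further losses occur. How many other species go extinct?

Remove Impala.
Every predator of it retains at least one other prey: African Wildcat still has Warthog, Dik-dik; Caracal still has Warthog, Dik-dik; Lion still has Warthog, African Wildcat, Caracal.
No consumer loses all prey, so no secondary extinctions occur.

0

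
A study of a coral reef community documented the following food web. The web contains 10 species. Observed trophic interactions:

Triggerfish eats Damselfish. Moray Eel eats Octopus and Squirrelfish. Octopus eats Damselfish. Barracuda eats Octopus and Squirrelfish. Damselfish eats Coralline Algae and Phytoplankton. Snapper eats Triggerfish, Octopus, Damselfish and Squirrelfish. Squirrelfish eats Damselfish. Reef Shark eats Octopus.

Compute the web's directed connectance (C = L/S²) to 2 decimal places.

C = 0.14

The web has S = 10 species and L = 14 feeding links.
C = L / S² = 14 / 100 = 0.1400 ≈ 0.14.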